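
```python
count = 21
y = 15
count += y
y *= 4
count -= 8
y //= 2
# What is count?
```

Answer: 28

Derivation:
Trace (tracking count):
count = 21  # -> count = 21
y = 15  # -> y = 15
count += y  # -> count = 36
y *= 4  # -> y = 60
count -= 8  # -> count = 28
y //= 2  # -> y = 30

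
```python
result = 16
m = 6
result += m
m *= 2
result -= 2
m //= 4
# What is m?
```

Answer: 3

Derivation:
Trace (tracking m):
result = 16  # -> result = 16
m = 6  # -> m = 6
result += m  # -> result = 22
m *= 2  # -> m = 12
result -= 2  # -> result = 20
m //= 4  # -> m = 3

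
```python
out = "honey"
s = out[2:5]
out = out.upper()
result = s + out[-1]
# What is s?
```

Answer: 'ney'

Derivation:
Trace (tracking s):
out = 'honey'  # -> out = 'honey'
s = out[2:5]  # -> s = 'ney'
out = out.upper()  # -> out = 'HONEY'
result = s + out[-1]  # -> result = 'neyY'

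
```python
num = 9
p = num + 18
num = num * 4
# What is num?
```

Trace (tracking num):
num = 9  # -> num = 9
p = num + 18  # -> p = 27
num = num * 4  # -> num = 36

Answer: 36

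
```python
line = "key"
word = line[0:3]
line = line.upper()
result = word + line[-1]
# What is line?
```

Answer: 'KEY'

Derivation:
Trace (tracking line):
line = 'key'  # -> line = 'key'
word = line[0:3]  # -> word = 'key'
line = line.upper()  # -> line = 'KEY'
result = word + line[-1]  # -> result = 'keyY'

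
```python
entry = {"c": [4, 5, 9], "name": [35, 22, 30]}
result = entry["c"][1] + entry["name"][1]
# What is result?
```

Answer: 27

Derivation:
Trace (tracking result):
entry = {'c': [4, 5, 9], 'name': [35, 22, 30]}  # -> entry = {'c': [4, 5, 9], 'name': [35, 22, 30]}
result = entry['c'][1] + entry['name'][1]  # -> result = 27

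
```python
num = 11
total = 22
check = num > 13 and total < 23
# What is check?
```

Answer: False

Derivation:
Trace (tracking check):
num = 11  # -> num = 11
total = 22  # -> total = 22
check = num > 13 and total < 23  # -> check = False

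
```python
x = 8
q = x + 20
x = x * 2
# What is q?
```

Trace (tracking q):
x = 8  # -> x = 8
q = x + 20  # -> q = 28
x = x * 2  # -> x = 16

Answer: 28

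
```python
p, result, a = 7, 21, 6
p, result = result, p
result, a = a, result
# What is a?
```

Trace (tracking a):
p, result, a = (7, 21, 6)  # -> p = 7, result = 21, a = 6
p, result = (result, p)  # -> p = 21, result = 7
result, a = (a, result)  # -> result = 6, a = 7

Answer: 7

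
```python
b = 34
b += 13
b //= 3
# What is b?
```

Answer: 15

Derivation:
Trace (tracking b):
b = 34  # -> b = 34
b += 13  # -> b = 47
b //= 3  # -> b = 15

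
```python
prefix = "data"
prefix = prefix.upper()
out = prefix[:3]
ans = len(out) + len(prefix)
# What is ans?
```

Trace (tracking ans):
prefix = 'data'  # -> prefix = 'data'
prefix = prefix.upper()  # -> prefix = 'DATA'
out = prefix[:3]  # -> out = 'DAT'
ans = len(out) + len(prefix)  # -> ans = 7

Answer: 7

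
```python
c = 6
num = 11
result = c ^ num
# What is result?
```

Trace (tracking result):
c = 6  # -> c = 6
num = 11  # -> num = 11
result = c ^ num  # -> result = 13

Answer: 13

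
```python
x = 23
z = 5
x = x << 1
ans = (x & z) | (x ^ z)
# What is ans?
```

Answer: 47

Derivation:
Trace (tracking ans):
x = 23  # -> x = 23
z = 5  # -> z = 5
x = x << 1  # -> x = 46
ans = x & z | x ^ z  # -> ans = 47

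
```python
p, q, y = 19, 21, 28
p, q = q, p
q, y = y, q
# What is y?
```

Trace (tracking y):
p, q, y = (19, 21, 28)  # -> p = 19, q = 21, y = 28
p, q = (q, p)  # -> p = 21, q = 19
q, y = (y, q)  # -> q = 28, y = 19

Answer: 19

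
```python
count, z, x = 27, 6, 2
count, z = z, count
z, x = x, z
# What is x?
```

Trace (tracking x):
count, z, x = (27, 6, 2)  # -> count = 27, z = 6, x = 2
count, z = (z, count)  # -> count = 6, z = 27
z, x = (x, z)  # -> z = 2, x = 27

Answer: 27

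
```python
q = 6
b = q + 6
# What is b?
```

Answer: 12

Derivation:
Trace (tracking b):
q = 6  # -> q = 6
b = q + 6  # -> b = 12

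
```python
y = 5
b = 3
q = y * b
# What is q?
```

Trace (tracking q):
y = 5  # -> y = 5
b = 3  # -> b = 3
q = y * b  # -> q = 15

Answer: 15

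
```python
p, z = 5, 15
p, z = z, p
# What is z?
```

Trace (tracking z):
p, z = (5, 15)  # -> p = 5, z = 15
p, z = (z, p)  # -> p = 15, z = 5

Answer: 5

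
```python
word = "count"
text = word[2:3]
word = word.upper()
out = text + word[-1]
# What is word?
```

Trace (tracking word):
word = 'count'  # -> word = 'count'
text = word[2:3]  # -> text = 'u'
word = word.upper()  # -> word = 'COUNT'
out = text + word[-1]  # -> out = 'uT'

Answer: 'COUNT'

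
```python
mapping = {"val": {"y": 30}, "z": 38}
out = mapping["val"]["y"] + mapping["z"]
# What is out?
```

Answer: 68

Derivation:
Trace (tracking out):
mapping = {'val': {'y': 30}, 'z': 38}  # -> mapping = {'val': {'y': 30}, 'z': 38}
out = mapping['val']['y'] + mapping['z']  # -> out = 68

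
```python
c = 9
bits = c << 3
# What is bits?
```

Trace (tracking bits):
c = 9  # -> c = 9
bits = c << 3  # -> bits = 72

Answer: 72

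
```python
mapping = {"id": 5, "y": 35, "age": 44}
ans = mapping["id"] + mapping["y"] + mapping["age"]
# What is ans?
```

Trace (tracking ans):
mapping = {'id': 5, 'y': 35, 'age': 44}  # -> mapping = {'id': 5, 'y': 35, 'age': 44}
ans = mapping['id'] + mapping['y'] + mapping['age']  # -> ans = 84

Answer: 84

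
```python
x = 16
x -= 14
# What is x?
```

Trace (tracking x):
x = 16  # -> x = 16
x -= 14  # -> x = 2

Answer: 2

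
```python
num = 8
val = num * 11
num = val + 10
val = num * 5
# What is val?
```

Answer: 490

Derivation:
Trace (tracking val):
num = 8  # -> num = 8
val = num * 11  # -> val = 88
num = val + 10  # -> num = 98
val = num * 5  # -> val = 490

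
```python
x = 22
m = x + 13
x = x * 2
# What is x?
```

Trace (tracking x):
x = 22  # -> x = 22
m = x + 13  # -> m = 35
x = x * 2  # -> x = 44

Answer: 44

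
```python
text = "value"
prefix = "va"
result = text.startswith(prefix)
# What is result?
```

Answer: True

Derivation:
Trace (tracking result):
text = 'value'  # -> text = 'value'
prefix = 'va'  # -> prefix = 'va'
result = text.startswith(prefix)  # -> result = True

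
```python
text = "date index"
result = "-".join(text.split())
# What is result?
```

Answer: 'date-index'

Derivation:
Trace (tracking result):
text = 'date index'  # -> text = 'date index'
result = '-'.join(text.split())  # -> result = 'date-index'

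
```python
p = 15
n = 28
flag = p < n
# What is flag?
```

Answer: True

Derivation:
Trace (tracking flag):
p = 15  # -> p = 15
n = 28  # -> n = 28
flag = p < n  # -> flag = True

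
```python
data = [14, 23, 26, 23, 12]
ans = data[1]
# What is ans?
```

Trace (tracking ans):
data = [14, 23, 26, 23, 12]  # -> data = [14, 23, 26, 23, 12]
ans = data[1]  # -> ans = 23

Answer: 23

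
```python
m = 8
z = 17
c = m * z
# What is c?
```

Trace (tracking c):
m = 8  # -> m = 8
z = 17  # -> z = 17
c = m * z  # -> c = 136

Answer: 136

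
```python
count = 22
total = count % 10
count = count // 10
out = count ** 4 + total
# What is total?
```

Answer: 2

Derivation:
Trace (tracking total):
count = 22  # -> count = 22
total = count % 10  # -> total = 2
count = count // 10  # -> count = 2
out = count ** 4 + total  # -> out = 18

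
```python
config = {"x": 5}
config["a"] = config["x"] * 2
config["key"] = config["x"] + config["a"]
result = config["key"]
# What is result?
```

Trace (tracking result):
config = {'x': 5}  # -> config = {'x': 5}
config['a'] = config['x'] * 2  # -> config = {'x': 5, 'a': 10}
config['key'] = config['x'] + config['a']  # -> config = {'x': 5, 'a': 10, 'key': 15}
result = config['key']  # -> result = 15

Answer: 15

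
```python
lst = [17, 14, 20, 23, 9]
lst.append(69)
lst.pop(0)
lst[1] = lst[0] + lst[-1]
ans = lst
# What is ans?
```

Trace (tracking ans):
lst = [17, 14, 20, 23, 9]  # -> lst = [17, 14, 20, 23, 9]
lst.append(69)  # -> lst = [17, 14, 20, 23, 9, 69]
lst.pop(0)  # -> lst = [14, 20, 23, 9, 69]
lst[1] = lst[0] + lst[-1]  # -> lst = [14, 83, 23, 9, 69]
ans = lst  # -> ans = [14, 83, 23, 9, 69]

Answer: [14, 83, 23, 9, 69]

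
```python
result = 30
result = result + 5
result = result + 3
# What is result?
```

Answer: 38

Derivation:
Trace (tracking result):
result = 30  # -> result = 30
result = result + 5  # -> result = 35
result = result + 3  # -> result = 38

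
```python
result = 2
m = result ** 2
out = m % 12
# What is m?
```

Answer: 4

Derivation:
Trace (tracking m):
result = 2  # -> result = 2
m = result ** 2  # -> m = 4
out = m % 12  # -> out = 4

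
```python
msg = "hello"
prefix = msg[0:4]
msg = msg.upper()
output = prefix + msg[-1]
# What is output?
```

Trace (tracking output):
msg = 'hello'  # -> msg = 'hello'
prefix = msg[0:4]  # -> prefix = 'hell'
msg = msg.upper()  # -> msg = 'HELLO'
output = prefix + msg[-1]  # -> output = 'hellO'

Answer: 'hellO'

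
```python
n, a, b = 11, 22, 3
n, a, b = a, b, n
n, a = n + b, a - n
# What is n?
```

Answer: 33

Derivation:
Trace (tracking n):
n, a, b = (11, 22, 3)  # -> n = 11, a = 22, b = 3
n, a, b = (a, b, n)  # -> n = 22, a = 3, b = 11
n, a = (n + b, a - n)  # -> n = 33, a = -19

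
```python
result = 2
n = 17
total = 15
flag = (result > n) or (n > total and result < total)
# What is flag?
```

Trace (tracking flag):
result = 2  # -> result = 2
n = 17  # -> n = 17
total = 15  # -> total = 15
flag = result > n or (n > total and result < total)  # -> flag = True

Answer: True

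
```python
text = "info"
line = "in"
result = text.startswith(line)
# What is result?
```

Trace (tracking result):
text = 'info'  # -> text = 'info'
line = 'in'  # -> line = 'in'
result = text.startswith(line)  # -> result = True

Answer: True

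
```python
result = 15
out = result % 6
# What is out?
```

Trace (tracking out):
result = 15  # -> result = 15
out = result % 6  # -> out = 3

Answer: 3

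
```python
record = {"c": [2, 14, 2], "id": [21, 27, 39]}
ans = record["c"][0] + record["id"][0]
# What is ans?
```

Answer: 23

Derivation:
Trace (tracking ans):
record = {'c': [2, 14, 2], 'id': [21, 27, 39]}  # -> record = {'c': [2, 14, 2], 'id': [21, 27, 39]}
ans = record['c'][0] + record['id'][0]  # -> ans = 23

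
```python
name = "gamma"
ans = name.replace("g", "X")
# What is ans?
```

Trace (tracking ans):
name = 'gamma'  # -> name = 'gamma'
ans = name.replace('g', 'X')  # -> ans = 'Xamma'

Answer: 'Xamma'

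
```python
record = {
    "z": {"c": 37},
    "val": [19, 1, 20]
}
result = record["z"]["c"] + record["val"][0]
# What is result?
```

Answer: 56

Derivation:
Trace (tracking result):
record = {'z': {'c': 37}, 'val': [19, 1, 20]}  # -> record = {'z': {'c': 37}, 'val': [19, 1, 20]}
result = record['z']['c'] + record['val'][0]  # -> result = 56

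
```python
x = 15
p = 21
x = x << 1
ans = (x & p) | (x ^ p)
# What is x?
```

Trace (tracking x):
x = 15  # -> x = 15
p = 21  # -> p = 21
x = x << 1  # -> x = 30
ans = x & p | x ^ p  # -> ans = 31

Answer: 30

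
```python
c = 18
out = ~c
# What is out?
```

Trace (tracking out):
c = 18  # -> c = 18
out = ~c  # -> out = -19

Answer: -19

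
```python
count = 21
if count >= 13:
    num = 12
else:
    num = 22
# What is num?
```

Trace (tracking num):
count = 21  # -> count = 21
if count >= 13:  # condition is True
    num = 12  # -> num = 12

Answer: 12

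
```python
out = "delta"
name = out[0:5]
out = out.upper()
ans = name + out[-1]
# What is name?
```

Answer: 'delta'

Derivation:
Trace (tracking name):
out = 'delta'  # -> out = 'delta'
name = out[0:5]  # -> name = 'delta'
out = out.upper()  # -> out = 'DELTA'
ans = name + out[-1]  # -> ans = 'deltaA'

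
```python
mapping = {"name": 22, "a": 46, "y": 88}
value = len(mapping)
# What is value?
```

Answer: 3

Derivation:
Trace (tracking value):
mapping = {'name': 22, 'a': 46, 'y': 88}  # -> mapping = {'name': 22, 'a': 46, 'y': 88}
value = len(mapping)  # -> value = 3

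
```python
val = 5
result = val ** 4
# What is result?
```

Answer: 625

Derivation:
Trace (tracking result):
val = 5  # -> val = 5
result = val ** 4  # -> result = 625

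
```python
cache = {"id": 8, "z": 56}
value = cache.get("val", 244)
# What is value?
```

Trace (tracking value):
cache = {'id': 8, 'z': 56}  # -> cache = {'id': 8, 'z': 56}
value = cache.get('val', 244)  # -> value = 244

Answer: 244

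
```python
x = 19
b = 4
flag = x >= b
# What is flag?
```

Trace (tracking flag):
x = 19  # -> x = 19
b = 4  # -> b = 4
flag = x >= b  # -> flag = True

Answer: True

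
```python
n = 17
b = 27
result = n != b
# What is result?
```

Trace (tracking result):
n = 17  # -> n = 17
b = 27  # -> b = 27
result = n != b  # -> result = True

Answer: True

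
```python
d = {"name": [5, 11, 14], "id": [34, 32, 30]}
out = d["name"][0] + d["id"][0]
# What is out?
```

Answer: 39

Derivation:
Trace (tracking out):
d = {'name': [5, 11, 14], 'id': [34, 32, 30]}  # -> d = {'name': [5, 11, 14], 'id': [34, 32, 30]}
out = d['name'][0] + d['id'][0]  # -> out = 39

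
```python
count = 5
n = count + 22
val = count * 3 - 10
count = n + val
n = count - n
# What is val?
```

Trace (tracking val):
count = 5  # -> count = 5
n = count + 22  # -> n = 27
val = count * 3 - 10  # -> val = 5
count = n + val  # -> count = 32
n = count - n  # -> n = 5

Answer: 5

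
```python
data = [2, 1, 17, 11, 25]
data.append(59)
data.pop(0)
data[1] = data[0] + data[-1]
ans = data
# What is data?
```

Answer: [1, 60, 11, 25, 59]

Derivation:
Trace (tracking data):
data = [2, 1, 17, 11, 25]  # -> data = [2, 1, 17, 11, 25]
data.append(59)  # -> data = [2, 1, 17, 11, 25, 59]
data.pop(0)  # -> data = [1, 17, 11, 25, 59]
data[1] = data[0] + data[-1]  # -> data = [1, 60, 11, 25, 59]
ans = data  # -> ans = [1, 60, 11, 25, 59]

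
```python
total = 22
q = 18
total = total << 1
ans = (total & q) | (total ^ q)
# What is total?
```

Answer: 44

Derivation:
Trace (tracking total):
total = 22  # -> total = 22
q = 18  # -> q = 18
total = total << 1  # -> total = 44
ans = total & q | total ^ q  # -> ans = 62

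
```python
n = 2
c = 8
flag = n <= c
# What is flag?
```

Answer: True

Derivation:
Trace (tracking flag):
n = 2  # -> n = 2
c = 8  # -> c = 8
flag = n <= c  # -> flag = True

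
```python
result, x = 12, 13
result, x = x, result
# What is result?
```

Trace (tracking result):
result, x = (12, 13)  # -> result = 12, x = 13
result, x = (x, result)  # -> result = 13, x = 12

Answer: 13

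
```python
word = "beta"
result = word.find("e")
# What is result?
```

Trace (tracking result):
word = 'beta'  # -> word = 'beta'
result = word.find('e')  # -> result = 1

Answer: 1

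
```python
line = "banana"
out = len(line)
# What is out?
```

Trace (tracking out):
line = 'banana'  # -> line = 'banana'
out = len(line)  # -> out = 6

Answer: 6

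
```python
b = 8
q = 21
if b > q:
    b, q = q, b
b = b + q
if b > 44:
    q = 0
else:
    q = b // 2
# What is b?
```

Trace (tracking b):
b = 8  # -> b = 8
q = 21  # -> q = 21
if b > q:  # condition is False
b = b + q  # -> b = 29
if b > 44:  # condition is False
else:
    q = b // 2  # -> q = 14

Answer: 29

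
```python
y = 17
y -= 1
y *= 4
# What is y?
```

Answer: 64

Derivation:
Trace (tracking y):
y = 17  # -> y = 17
y -= 1  # -> y = 16
y *= 4  # -> y = 64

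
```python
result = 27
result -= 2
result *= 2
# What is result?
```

Trace (tracking result):
result = 27  # -> result = 27
result -= 2  # -> result = 25
result *= 2  # -> result = 50

Answer: 50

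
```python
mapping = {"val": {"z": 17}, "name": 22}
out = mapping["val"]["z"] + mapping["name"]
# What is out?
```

Trace (tracking out):
mapping = {'val': {'z': 17}, 'name': 22}  # -> mapping = {'val': {'z': 17}, 'name': 22}
out = mapping['val']['z'] + mapping['name']  # -> out = 39

Answer: 39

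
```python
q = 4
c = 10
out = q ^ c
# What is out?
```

Trace (tracking out):
q = 4  # -> q = 4
c = 10  # -> c = 10
out = q ^ c  # -> out = 14

Answer: 14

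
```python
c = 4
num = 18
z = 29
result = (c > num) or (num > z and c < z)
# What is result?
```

Answer: False

Derivation:
Trace (tracking result):
c = 4  # -> c = 4
num = 18  # -> num = 18
z = 29  # -> z = 29
result = c > num or (num > z and c < z)  # -> result = False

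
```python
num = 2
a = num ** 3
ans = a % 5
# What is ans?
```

Trace (tracking ans):
num = 2  # -> num = 2
a = num ** 3  # -> a = 8
ans = a % 5  # -> ans = 3

Answer: 3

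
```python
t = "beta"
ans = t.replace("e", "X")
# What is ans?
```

Answer: 'bXta'

Derivation:
Trace (tracking ans):
t = 'beta'  # -> t = 'beta'
ans = t.replace('e', 'X')  # -> ans = 'bXta'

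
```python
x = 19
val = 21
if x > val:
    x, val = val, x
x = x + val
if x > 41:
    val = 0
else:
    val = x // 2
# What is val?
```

Answer: 20

Derivation:
Trace (tracking val):
x = 19  # -> x = 19
val = 21  # -> val = 21
if x > val:  # condition is False
x = x + val  # -> x = 40
if x > 41:  # condition is False
else:
    val = x // 2  # -> val = 20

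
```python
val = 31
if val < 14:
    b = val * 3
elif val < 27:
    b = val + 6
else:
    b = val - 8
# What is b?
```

Trace (tracking b):
val = 31  # -> val = 31
if val < 14:  # condition is False
elif val < 27:  # condition is False
else:
    b = val - 8  # -> b = 23

Answer: 23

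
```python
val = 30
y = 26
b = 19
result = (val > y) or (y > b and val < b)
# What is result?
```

Trace (tracking result):
val = 30  # -> val = 30
y = 26  # -> y = 26
b = 19  # -> b = 19
result = val > y or (y > b and val < b)  # -> result = True

Answer: True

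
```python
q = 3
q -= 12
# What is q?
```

Answer: -9

Derivation:
Trace (tracking q):
q = 3  # -> q = 3
q -= 12  # -> q = -9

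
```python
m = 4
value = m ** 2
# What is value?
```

Trace (tracking value):
m = 4  # -> m = 4
value = m ** 2  # -> value = 16

Answer: 16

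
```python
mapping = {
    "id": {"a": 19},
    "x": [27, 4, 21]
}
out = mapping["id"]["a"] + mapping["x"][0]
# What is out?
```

Trace (tracking out):
mapping = {'id': {'a': 19}, 'x': [27, 4, 21]}  # -> mapping = {'id': {'a': 19}, 'x': [27, 4, 21]}
out = mapping['id']['a'] + mapping['x'][0]  # -> out = 46

Answer: 46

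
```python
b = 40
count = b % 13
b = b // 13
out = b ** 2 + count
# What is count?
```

Trace (tracking count):
b = 40  # -> b = 40
count = b % 13  # -> count = 1
b = b // 13  # -> b = 3
out = b ** 2 + count  # -> out = 10

Answer: 1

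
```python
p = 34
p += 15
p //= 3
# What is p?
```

Trace (tracking p):
p = 34  # -> p = 34
p += 15  # -> p = 49
p //= 3  # -> p = 16

Answer: 16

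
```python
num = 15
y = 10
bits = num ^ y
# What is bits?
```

Answer: 5

Derivation:
Trace (tracking bits):
num = 15  # -> num = 15
y = 10  # -> y = 10
bits = num ^ y  # -> bits = 5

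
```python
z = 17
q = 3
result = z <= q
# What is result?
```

Trace (tracking result):
z = 17  # -> z = 17
q = 3  # -> q = 3
result = z <= q  # -> result = False

Answer: False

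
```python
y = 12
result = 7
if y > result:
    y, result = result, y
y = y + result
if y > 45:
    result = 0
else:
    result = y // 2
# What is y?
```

Answer: 19

Derivation:
Trace (tracking y):
y = 12  # -> y = 12
result = 7  # -> result = 7
if y > result:  # condition is True
    y, result = (result, y)  # -> y = 7, result = 12
y = y + result  # -> y = 19
if y > 45:  # condition is False
else:
    result = y // 2  # -> result = 9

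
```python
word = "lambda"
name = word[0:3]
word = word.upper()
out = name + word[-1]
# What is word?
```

Trace (tracking word):
word = 'lambda'  # -> word = 'lambda'
name = word[0:3]  # -> name = 'lam'
word = word.upper()  # -> word = 'LAMBDA'
out = name + word[-1]  # -> out = 'lamA'

Answer: 'LAMBDA'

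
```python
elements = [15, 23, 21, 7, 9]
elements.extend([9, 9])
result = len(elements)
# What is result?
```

Trace (tracking result):
elements = [15, 23, 21, 7, 9]  # -> elements = [15, 23, 21, 7, 9]
elements.extend([9, 9])  # -> elements = [15, 23, 21, 7, 9, 9, 9]
result = len(elements)  # -> result = 7

Answer: 7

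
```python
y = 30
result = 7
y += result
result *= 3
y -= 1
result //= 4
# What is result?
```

Answer: 5

Derivation:
Trace (tracking result):
y = 30  # -> y = 30
result = 7  # -> result = 7
y += result  # -> y = 37
result *= 3  # -> result = 21
y -= 1  # -> y = 36
result //= 4  # -> result = 5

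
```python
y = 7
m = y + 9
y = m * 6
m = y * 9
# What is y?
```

Answer: 96

Derivation:
Trace (tracking y):
y = 7  # -> y = 7
m = y + 9  # -> m = 16
y = m * 6  # -> y = 96
m = y * 9  # -> m = 864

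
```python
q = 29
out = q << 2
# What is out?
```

Trace (tracking out):
q = 29  # -> q = 29
out = q << 2  # -> out = 116

Answer: 116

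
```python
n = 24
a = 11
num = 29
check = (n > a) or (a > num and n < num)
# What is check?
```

Answer: True

Derivation:
Trace (tracking check):
n = 24  # -> n = 24
a = 11  # -> a = 11
num = 29  # -> num = 29
check = n > a or (a > num and n < num)  # -> check = True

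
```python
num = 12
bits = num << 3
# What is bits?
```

Answer: 96

Derivation:
Trace (tracking bits):
num = 12  # -> num = 12
bits = num << 3  # -> bits = 96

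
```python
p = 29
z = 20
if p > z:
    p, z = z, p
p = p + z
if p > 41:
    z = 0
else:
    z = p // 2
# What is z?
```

Trace (tracking z):
p = 29  # -> p = 29
z = 20  # -> z = 20
if p > z:  # condition is True
    p, z = (z, p)  # -> p = 20, z = 29
p = p + z  # -> p = 49
if p > 41:  # condition is True
    z = 0  # -> z = 0

Answer: 0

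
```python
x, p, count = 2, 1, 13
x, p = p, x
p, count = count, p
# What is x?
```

Answer: 1

Derivation:
Trace (tracking x):
x, p, count = (2, 1, 13)  # -> x = 2, p = 1, count = 13
x, p = (p, x)  # -> x = 1, p = 2
p, count = (count, p)  # -> p = 13, count = 2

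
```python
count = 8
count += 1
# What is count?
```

Answer: 9

Derivation:
Trace (tracking count):
count = 8  # -> count = 8
count += 1  # -> count = 9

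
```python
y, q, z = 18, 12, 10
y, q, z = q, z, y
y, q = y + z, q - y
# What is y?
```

Answer: 30

Derivation:
Trace (tracking y):
y, q, z = (18, 12, 10)  # -> y = 18, q = 12, z = 10
y, q, z = (q, z, y)  # -> y = 12, q = 10, z = 18
y, q = (y + z, q - y)  # -> y = 30, q = -2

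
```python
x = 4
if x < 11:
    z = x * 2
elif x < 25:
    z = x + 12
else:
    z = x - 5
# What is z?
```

Answer: 8

Derivation:
Trace (tracking z):
x = 4  # -> x = 4
if x < 11:  # condition is True
    z = x * 2  # -> z = 8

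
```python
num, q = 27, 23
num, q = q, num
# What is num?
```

Answer: 23

Derivation:
Trace (tracking num):
num, q = (27, 23)  # -> num = 27, q = 23
num, q = (q, num)  # -> num = 23, q = 27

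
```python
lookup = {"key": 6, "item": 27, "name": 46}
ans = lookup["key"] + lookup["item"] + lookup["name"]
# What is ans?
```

Trace (tracking ans):
lookup = {'key': 6, 'item': 27, 'name': 46}  # -> lookup = {'key': 6, 'item': 27, 'name': 46}
ans = lookup['key'] + lookup['item'] + lookup['name']  # -> ans = 79

Answer: 79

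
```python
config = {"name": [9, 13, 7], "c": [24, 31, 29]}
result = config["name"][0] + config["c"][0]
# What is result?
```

Trace (tracking result):
config = {'name': [9, 13, 7], 'c': [24, 31, 29]}  # -> config = {'name': [9, 13, 7], 'c': [24, 31, 29]}
result = config['name'][0] + config['c'][0]  # -> result = 33

Answer: 33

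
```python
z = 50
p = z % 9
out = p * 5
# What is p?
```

Answer: 5

Derivation:
Trace (tracking p):
z = 50  # -> z = 50
p = z % 9  # -> p = 5
out = p * 5  # -> out = 25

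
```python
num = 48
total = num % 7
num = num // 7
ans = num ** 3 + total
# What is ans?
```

Answer: 222

Derivation:
Trace (tracking ans):
num = 48  # -> num = 48
total = num % 7  # -> total = 6
num = num // 7  # -> num = 6
ans = num ** 3 + total  # -> ans = 222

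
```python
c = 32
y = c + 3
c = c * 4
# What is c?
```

Answer: 128

Derivation:
Trace (tracking c):
c = 32  # -> c = 32
y = c + 3  # -> y = 35
c = c * 4  # -> c = 128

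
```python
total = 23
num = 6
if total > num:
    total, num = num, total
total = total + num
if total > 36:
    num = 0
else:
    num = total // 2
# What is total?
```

Trace (tracking total):
total = 23  # -> total = 23
num = 6  # -> num = 6
if total > num:  # condition is True
    total, num = (num, total)  # -> total = 6, num = 23
total = total + num  # -> total = 29
if total > 36:  # condition is False
else:
    num = total // 2  # -> num = 14

Answer: 29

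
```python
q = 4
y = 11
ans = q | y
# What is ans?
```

Answer: 15

Derivation:
Trace (tracking ans):
q = 4  # -> q = 4
y = 11  # -> y = 11
ans = q | y  # -> ans = 15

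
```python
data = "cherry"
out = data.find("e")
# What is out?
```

Answer: 2

Derivation:
Trace (tracking out):
data = 'cherry'  # -> data = 'cherry'
out = data.find('e')  # -> out = 2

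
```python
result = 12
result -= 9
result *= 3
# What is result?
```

Trace (tracking result):
result = 12  # -> result = 12
result -= 9  # -> result = 3
result *= 3  # -> result = 9

Answer: 9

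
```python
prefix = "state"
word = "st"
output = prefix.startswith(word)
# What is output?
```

Answer: True

Derivation:
Trace (tracking output):
prefix = 'state'  # -> prefix = 'state'
word = 'st'  # -> word = 'st'
output = prefix.startswith(word)  # -> output = True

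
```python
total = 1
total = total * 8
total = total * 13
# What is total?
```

Answer: 104

Derivation:
Trace (tracking total):
total = 1  # -> total = 1
total = total * 8  # -> total = 8
total = total * 13  # -> total = 104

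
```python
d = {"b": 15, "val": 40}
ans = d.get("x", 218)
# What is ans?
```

Trace (tracking ans):
d = {'b': 15, 'val': 40}  # -> d = {'b': 15, 'val': 40}
ans = d.get('x', 218)  # -> ans = 218

Answer: 218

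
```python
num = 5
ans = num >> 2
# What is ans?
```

Trace (tracking ans):
num = 5  # -> num = 5
ans = num >> 2  # -> ans = 1

Answer: 1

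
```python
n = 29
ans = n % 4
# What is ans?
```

Answer: 1

Derivation:
Trace (tracking ans):
n = 29  # -> n = 29
ans = n % 4  # -> ans = 1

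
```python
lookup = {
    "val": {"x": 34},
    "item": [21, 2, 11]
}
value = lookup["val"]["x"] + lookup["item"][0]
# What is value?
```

Trace (tracking value):
lookup = {'val': {'x': 34}, 'item': [21, 2, 11]}  # -> lookup = {'val': {'x': 34}, 'item': [21, 2, 11]}
value = lookup['val']['x'] + lookup['item'][0]  # -> value = 55

Answer: 55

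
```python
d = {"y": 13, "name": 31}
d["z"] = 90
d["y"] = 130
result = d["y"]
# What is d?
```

Answer: {'y': 130, 'name': 31, 'z': 90}

Derivation:
Trace (tracking d):
d = {'y': 13, 'name': 31}  # -> d = {'y': 13, 'name': 31}
d['z'] = 90  # -> d = {'y': 13, 'name': 31, 'z': 90}
d['y'] = 130  # -> d = {'y': 130, 'name': 31, 'z': 90}
result = d['y']  # -> result = 130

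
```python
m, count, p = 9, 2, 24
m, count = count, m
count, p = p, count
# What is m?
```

Trace (tracking m):
m, count, p = (9, 2, 24)  # -> m = 9, count = 2, p = 24
m, count = (count, m)  # -> m = 2, count = 9
count, p = (p, count)  # -> count = 24, p = 9

Answer: 2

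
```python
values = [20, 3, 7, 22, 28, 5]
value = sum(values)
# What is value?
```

Trace (tracking value):
values = [20, 3, 7, 22, 28, 5]  # -> values = [20, 3, 7, 22, 28, 5]
value = sum(values)  # -> value = 85

Answer: 85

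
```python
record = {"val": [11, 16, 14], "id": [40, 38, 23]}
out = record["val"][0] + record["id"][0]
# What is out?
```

Trace (tracking out):
record = {'val': [11, 16, 14], 'id': [40, 38, 23]}  # -> record = {'val': [11, 16, 14], 'id': [40, 38, 23]}
out = record['val'][0] + record['id'][0]  # -> out = 51

Answer: 51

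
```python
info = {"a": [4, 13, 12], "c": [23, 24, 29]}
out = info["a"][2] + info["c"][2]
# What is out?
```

Answer: 41

Derivation:
Trace (tracking out):
info = {'a': [4, 13, 12], 'c': [23, 24, 29]}  # -> info = {'a': [4, 13, 12], 'c': [23, 24, 29]}
out = info['a'][2] + info['c'][2]  # -> out = 41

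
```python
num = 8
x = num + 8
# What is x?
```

Answer: 16

Derivation:
Trace (tracking x):
num = 8  # -> num = 8
x = num + 8  # -> x = 16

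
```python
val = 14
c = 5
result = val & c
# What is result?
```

Answer: 4

Derivation:
Trace (tracking result):
val = 14  # -> val = 14
c = 5  # -> c = 5
result = val & c  # -> result = 4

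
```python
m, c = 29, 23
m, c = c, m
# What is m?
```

Trace (tracking m):
m, c = (29, 23)  # -> m = 29, c = 23
m, c = (c, m)  # -> m = 23, c = 29

Answer: 23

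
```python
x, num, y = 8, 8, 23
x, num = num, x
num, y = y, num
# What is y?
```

Trace (tracking y):
x, num, y = (8, 8, 23)  # -> x = 8, num = 8, y = 23
x, num = (num, x)  # -> x = 8, num = 8
num, y = (y, num)  # -> num = 23, y = 8

Answer: 8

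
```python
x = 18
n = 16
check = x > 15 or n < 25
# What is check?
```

Trace (tracking check):
x = 18  # -> x = 18
n = 16  # -> n = 16
check = x > 15 or n < 25  # -> check = True

Answer: True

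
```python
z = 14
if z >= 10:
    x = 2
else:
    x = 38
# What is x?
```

Answer: 2

Derivation:
Trace (tracking x):
z = 14  # -> z = 14
if z >= 10:  # condition is True
    x = 2  # -> x = 2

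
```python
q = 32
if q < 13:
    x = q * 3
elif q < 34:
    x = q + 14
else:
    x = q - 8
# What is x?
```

Answer: 46

Derivation:
Trace (tracking x):
q = 32  # -> q = 32
if q < 13:  # condition is False
elif q < 34:  # condition is True
    x = q + 14  # -> x = 46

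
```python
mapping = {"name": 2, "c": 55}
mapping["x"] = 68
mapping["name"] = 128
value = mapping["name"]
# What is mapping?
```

Answer: {'name': 128, 'c': 55, 'x': 68}

Derivation:
Trace (tracking mapping):
mapping = {'name': 2, 'c': 55}  # -> mapping = {'name': 2, 'c': 55}
mapping['x'] = 68  # -> mapping = {'name': 2, 'c': 55, 'x': 68}
mapping['name'] = 128  # -> mapping = {'name': 128, 'c': 55, 'x': 68}
value = mapping['name']  # -> value = 128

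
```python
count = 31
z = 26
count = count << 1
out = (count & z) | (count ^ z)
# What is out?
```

Trace (tracking out):
count = 31  # -> count = 31
z = 26  # -> z = 26
count = count << 1  # -> count = 62
out = count & z | count ^ z  # -> out = 62

Answer: 62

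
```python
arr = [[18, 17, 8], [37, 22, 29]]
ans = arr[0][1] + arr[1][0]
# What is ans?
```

Answer: 54

Derivation:
Trace (tracking ans):
arr = [[18, 17, 8], [37, 22, 29]]  # -> arr = [[18, 17, 8], [37, 22, 29]]
ans = arr[0][1] + arr[1][0]  # -> ans = 54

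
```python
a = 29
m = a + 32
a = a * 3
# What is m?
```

Trace (tracking m):
a = 29  # -> a = 29
m = a + 32  # -> m = 61
a = a * 3  # -> a = 87

Answer: 61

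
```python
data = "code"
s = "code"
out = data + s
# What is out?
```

Trace (tracking out):
data = 'code'  # -> data = 'code'
s = 'code'  # -> s = 'code'
out = data + s  # -> out = 'codecode'

Answer: 'codecode'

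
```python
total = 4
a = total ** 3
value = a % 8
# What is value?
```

Trace (tracking value):
total = 4  # -> total = 4
a = total ** 3  # -> a = 64
value = a % 8  # -> value = 0

Answer: 0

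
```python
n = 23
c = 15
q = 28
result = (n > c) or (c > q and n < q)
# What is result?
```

Trace (tracking result):
n = 23  # -> n = 23
c = 15  # -> c = 15
q = 28  # -> q = 28
result = n > c or (c > q and n < q)  # -> result = True

Answer: True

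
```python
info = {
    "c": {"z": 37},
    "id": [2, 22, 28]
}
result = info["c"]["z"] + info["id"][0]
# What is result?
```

Trace (tracking result):
info = {'c': {'z': 37}, 'id': [2, 22, 28]}  # -> info = {'c': {'z': 37}, 'id': [2, 22, 28]}
result = info['c']['z'] + info['id'][0]  # -> result = 39

Answer: 39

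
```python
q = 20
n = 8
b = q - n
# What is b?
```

Trace (tracking b):
q = 20  # -> q = 20
n = 8  # -> n = 8
b = q - n  # -> b = 12

Answer: 12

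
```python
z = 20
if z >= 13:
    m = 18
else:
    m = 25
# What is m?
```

Answer: 18

Derivation:
Trace (tracking m):
z = 20  # -> z = 20
if z >= 13:  # condition is True
    m = 18  # -> m = 18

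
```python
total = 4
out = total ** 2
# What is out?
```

Trace (tracking out):
total = 4  # -> total = 4
out = total ** 2  # -> out = 16

Answer: 16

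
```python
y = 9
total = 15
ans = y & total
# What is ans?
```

Trace (tracking ans):
y = 9  # -> y = 9
total = 15  # -> total = 15
ans = y & total  # -> ans = 9

Answer: 9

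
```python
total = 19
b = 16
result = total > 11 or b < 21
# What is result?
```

Trace (tracking result):
total = 19  # -> total = 19
b = 16  # -> b = 16
result = total > 11 or b < 21  # -> result = True

Answer: True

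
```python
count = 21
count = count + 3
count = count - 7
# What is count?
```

Answer: 17

Derivation:
Trace (tracking count):
count = 21  # -> count = 21
count = count + 3  # -> count = 24
count = count - 7  # -> count = 17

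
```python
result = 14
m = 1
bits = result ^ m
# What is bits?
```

Answer: 15

Derivation:
Trace (tracking bits):
result = 14  # -> result = 14
m = 1  # -> m = 1
bits = result ^ m  # -> bits = 15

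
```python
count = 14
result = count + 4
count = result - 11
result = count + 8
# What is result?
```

Answer: 15

Derivation:
Trace (tracking result):
count = 14  # -> count = 14
result = count + 4  # -> result = 18
count = result - 11  # -> count = 7
result = count + 8  # -> result = 15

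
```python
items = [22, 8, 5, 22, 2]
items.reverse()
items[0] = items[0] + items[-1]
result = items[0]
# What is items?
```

Trace (tracking items):
items = [22, 8, 5, 22, 2]  # -> items = [22, 8, 5, 22, 2]
items.reverse()  # -> items = [2, 22, 5, 8, 22]
items[0] = items[0] + items[-1]  # -> items = [24, 22, 5, 8, 22]
result = items[0]  # -> result = 24

Answer: [24, 22, 5, 8, 22]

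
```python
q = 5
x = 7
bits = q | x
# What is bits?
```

Trace (tracking bits):
q = 5  # -> q = 5
x = 7  # -> x = 7
bits = q | x  # -> bits = 7

Answer: 7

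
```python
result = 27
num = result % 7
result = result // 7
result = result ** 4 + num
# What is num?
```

Trace (tracking num):
result = 27  # -> result = 27
num = result % 7  # -> num = 6
result = result // 7  # -> result = 3
result = result ** 4 + num  # -> result = 87

Answer: 6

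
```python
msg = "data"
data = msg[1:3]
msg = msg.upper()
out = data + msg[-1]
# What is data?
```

Trace (tracking data):
msg = 'data'  # -> msg = 'data'
data = msg[1:3]  # -> data = 'at'
msg = msg.upper()  # -> msg = 'DATA'
out = data + msg[-1]  # -> out = 'atA'

Answer: 'at'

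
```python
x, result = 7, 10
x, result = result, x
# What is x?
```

Answer: 10

Derivation:
Trace (tracking x):
x, result = (7, 10)  # -> x = 7, result = 10
x, result = (result, x)  # -> x = 10, result = 7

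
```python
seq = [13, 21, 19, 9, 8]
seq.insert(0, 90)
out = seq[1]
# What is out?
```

Answer: 13

Derivation:
Trace (tracking out):
seq = [13, 21, 19, 9, 8]  # -> seq = [13, 21, 19, 9, 8]
seq.insert(0, 90)  # -> seq = [90, 13, 21, 19, 9, 8]
out = seq[1]  # -> out = 13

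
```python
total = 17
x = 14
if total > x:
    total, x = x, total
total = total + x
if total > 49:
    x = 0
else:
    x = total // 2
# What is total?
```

Answer: 31

Derivation:
Trace (tracking total):
total = 17  # -> total = 17
x = 14  # -> x = 14
if total > x:  # condition is True
    total, x = (x, total)  # -> total = 14, x = 17
total = total + x  # -> total = 31
if total > 49:  # condition is False
else:
    x = total // 2  # -> x = 15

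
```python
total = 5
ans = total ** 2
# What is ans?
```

Answer: 25

Derivation:
Trace (tracking ans):
total = 5  # -> total = 5
ans = total ** 2  # -> ans = 25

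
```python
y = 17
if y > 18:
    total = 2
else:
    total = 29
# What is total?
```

Trace (tracking total):
y = 17  # -> y = 17
if y > 18:  # condition is False
else:
    total = 29  # -> total = 29

Answer: 29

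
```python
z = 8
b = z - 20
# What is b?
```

Trace (tracking b):
z = 8  # -> z = 8
b = z - 20  # -> b = -12

Answer: -12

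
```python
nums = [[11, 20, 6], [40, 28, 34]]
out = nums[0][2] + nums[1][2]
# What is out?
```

Answer: 40

Derivation:
Trace (tracking out):
nums = [[11, 20, 6], [40, 28, 34]]  # -> nums = [[11, 20, 6], [40, 28, 34]]
out = nums[0][2] + nums[1][2]  # -> out = 40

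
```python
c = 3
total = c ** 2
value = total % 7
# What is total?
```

Answer: 9

Derivation:
Trace (tracking total):
c = 3  # -> c = 3
total = c ** 2  # -> total = 9
value = total % 7  # -> value = 2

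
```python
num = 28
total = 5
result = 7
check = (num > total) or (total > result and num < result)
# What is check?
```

Trace (tracking check):
num = 28  # -> num = 28
total = 5  # -> total = 5
result = 7  # -> result = 7
check = num > total or (total > result and num < result)  # -> check = True

Answer: True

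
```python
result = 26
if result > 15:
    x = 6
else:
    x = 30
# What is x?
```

Answer: 6

Derivation:
Trace (tracking x):
result = 26  # -> result = 26
if result > 15:  # condition is True
    x = 6  # -> x = 6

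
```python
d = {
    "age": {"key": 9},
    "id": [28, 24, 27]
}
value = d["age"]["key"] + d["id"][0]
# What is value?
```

Answer: 37

Derivation:
Trace (tracking value):
d = {'age': {'key': 9}, 'id': [28, 24, 27]}  # -> d = {'age': {'key': 9}, 'id': [28, 24, 27]}
value = d['age']['key'] + d['id'][0]  # -> value = 37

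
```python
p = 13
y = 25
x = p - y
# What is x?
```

Answer: -12

Derivation:
Trace (tracking x):
p = 13  # -> p = 13
y = 25  # -> y = 25
x = p - y  # -> x = -12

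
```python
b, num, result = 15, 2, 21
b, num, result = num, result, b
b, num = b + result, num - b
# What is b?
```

Trace (tracking b):
b, num, result = (15, 2, 21)  # -> b = 15, num = 2, result = 21
b, num, result = (num, result, b)  # -> b = 2, num = 21, result = 15
b, num = (b + result, num - b)  # -> b = 17, num = 19

Answer: 17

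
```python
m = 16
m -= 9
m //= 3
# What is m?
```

Answer: 2

Derivation:
Trace (tracking m):
m = 16  # -> m = 16
m -= 9  # -> m = 7
m //= 3  # -> m = 2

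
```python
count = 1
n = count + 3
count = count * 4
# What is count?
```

Trace (tracking count):
count = 1  # -> count = 1
n = count + 3  # -> n = 4
count = count * 4  # -> count = 4

Answer: 4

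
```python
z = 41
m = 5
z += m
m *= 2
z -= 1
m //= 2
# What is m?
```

Trace (tracking m):
z = 41  # -> z = 41
m = 5  # -> m = 5
z += m  # -> z = 46
m *= 2  # -> m = 10
z -= 1  # -> z = 45
m //= 2  # -> m = 5

Answer: 5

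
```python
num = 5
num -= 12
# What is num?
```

Answer: -7

Derivation:
Trace (tracking num):
num = 5  # -> num = 5
num -= 12  # -> num = -7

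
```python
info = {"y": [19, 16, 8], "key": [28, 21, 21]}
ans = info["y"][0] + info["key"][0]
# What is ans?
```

Answer: 47

Derivation:
Trace (tracking ans):
info = {'y': [19, 16, 8], 'key': [28, 21, 21]}  # -> info = {'y': [19, 16, 8], 'key': [28, 21, 21]}
ans = info['y'][0] + info['key'][0]  # -> ans = 47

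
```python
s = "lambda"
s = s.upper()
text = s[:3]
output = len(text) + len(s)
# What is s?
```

Answer: 'LAMBDA'

Derivation:
Trace (tracking s):
s = 'lambda'  # -> s = 'lambda'
s = s.upper()  # -> s = 'LAMBDA'
text = s[:3]  # -> text = 'LAM'
output = len(text) + len(s)  # -> output = 9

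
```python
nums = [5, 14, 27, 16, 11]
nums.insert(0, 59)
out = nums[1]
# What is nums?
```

Answer: [59, 5, 14, 27, 16, 11]

Derivation:
Trace (tracking nums):
nums = [5, 14, 27, 16, 11]  # -> nums = [5, 14, 27, 16, 11]
nums.insert(0, 59)  # -> nums = [59, 5, 14, 27, 16, 11]
out = nums[1]  # -> out = 5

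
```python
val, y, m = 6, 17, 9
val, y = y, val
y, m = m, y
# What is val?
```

Trace (tracking val):
val, y, m = (6, 17, 9)  # -> val = 6, y = 17, m = 9
val, y = (y, val)  # -> val = 17, y = 6
y, m = (m, y)  # -> y = 9, m = 6

Answer: 17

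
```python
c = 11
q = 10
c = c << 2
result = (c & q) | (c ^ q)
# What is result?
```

Answer: 46

Derivation:
Trace (tracking result):
c = 11  # -> c = 11
q = 10  # -> q = 10
c = c << 2  # -> c = 44
result = c & q | c ^ q  # -> result = 46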